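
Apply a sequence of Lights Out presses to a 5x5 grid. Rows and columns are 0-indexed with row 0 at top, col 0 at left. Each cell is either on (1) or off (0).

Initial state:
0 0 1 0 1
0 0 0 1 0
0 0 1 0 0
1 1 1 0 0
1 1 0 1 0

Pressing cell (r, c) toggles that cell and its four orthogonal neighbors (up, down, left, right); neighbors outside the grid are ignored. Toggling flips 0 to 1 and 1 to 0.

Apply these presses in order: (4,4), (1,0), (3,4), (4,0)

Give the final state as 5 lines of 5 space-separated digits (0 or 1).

After press 1 at (4,4):
0 0 1 0 1
0 0 0 1 0
0 0 1 0 0
1 1 1 0 1
1 1 0 0 1

After press 2 at (1,0):
1 0 1 0 1
1 1 0 1 0
1 0 1 0 0
1 1 1 0 1
1 1 0 0 1

After press 3 at (3,4):
1 0 1 0 1
1 1 0 1 0
1 0 1 0 1
1 1 1 1 0
1 1 0 0 0

After press 4 at (4,0):
1 0 1 0 1
1 1 0 1 0
1 0 1 0 1
0 1 1 1 0
0 0 0 0 0

Answer: 1 0 1 0 1
1 1 0 1 0
1 0 1 0 1
0 1 1 1 0
0 0 0 0 0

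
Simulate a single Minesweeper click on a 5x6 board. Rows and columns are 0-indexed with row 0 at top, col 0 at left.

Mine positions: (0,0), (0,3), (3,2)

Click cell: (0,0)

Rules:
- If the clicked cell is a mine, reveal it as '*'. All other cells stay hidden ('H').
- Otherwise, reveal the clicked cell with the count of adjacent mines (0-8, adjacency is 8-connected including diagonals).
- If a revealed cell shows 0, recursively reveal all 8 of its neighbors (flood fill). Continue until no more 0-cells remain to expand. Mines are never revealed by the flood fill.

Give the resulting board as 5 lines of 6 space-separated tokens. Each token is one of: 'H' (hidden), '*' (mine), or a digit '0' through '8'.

* H H H H H
H H H H H H
H H H H H H
H H H H H H
H H H H H H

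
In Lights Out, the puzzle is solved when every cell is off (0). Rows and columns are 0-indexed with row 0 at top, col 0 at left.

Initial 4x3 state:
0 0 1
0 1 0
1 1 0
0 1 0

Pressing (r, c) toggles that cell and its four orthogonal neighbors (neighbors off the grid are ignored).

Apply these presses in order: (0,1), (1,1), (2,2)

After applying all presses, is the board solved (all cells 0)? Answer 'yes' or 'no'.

After press 1 at (0,1):
1 1 0
0 0 0
1 1 0
0 1 0

After press 2 at (1,1):
1 0 0
1 1 1
1 0 0
0 1 0

After press 3 at (2,2):
1 0 0
1 1 0
1 1 1
0 1 1

Lights still on: 8

Answer: no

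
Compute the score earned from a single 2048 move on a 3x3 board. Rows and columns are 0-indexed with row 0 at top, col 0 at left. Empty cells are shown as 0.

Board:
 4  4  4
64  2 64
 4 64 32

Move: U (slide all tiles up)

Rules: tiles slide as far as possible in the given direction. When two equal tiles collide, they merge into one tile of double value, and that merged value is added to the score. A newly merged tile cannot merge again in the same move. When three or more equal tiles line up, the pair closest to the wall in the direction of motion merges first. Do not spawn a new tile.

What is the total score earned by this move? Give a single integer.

Slide up:
col 0: [4, 64, 4] -> [4, 64, 4]  score +0 (running 0)
col 1: [4, 2, 64] -> [4, 2, 64]  score +0 (running 0)
col 2: [4, 64, 32] -> [4, 64, 32]  score +0 (running 0)
Board after move:
 4  4  4
64  2 64
 4 64 32

Answer: 0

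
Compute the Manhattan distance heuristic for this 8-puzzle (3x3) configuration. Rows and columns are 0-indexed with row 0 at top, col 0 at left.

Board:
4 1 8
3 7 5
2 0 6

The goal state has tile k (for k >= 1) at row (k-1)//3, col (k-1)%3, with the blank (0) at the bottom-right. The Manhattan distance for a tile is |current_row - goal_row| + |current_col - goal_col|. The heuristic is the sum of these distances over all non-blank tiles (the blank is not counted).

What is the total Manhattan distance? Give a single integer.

Tile 4: (0,0)->(1,0) = 1
Tile 1: (0,1)->(0,0) = 1
Tile 8: (0,2)->(2,1) = 3
Tile 3: (1,0)->(0,2) = 3
Tile 7: (1,1)->(2,0) = 2
Tile 5: (1,2)->(1,1) = 1
Tile 2: (2,0)->(0,1) = 3
Tile 6: (2,2)->(1,2) = 1
Sum: 1 + 1 + 3 + 3 + 2 + 1 + 3 + 1 = 15

Answer: 15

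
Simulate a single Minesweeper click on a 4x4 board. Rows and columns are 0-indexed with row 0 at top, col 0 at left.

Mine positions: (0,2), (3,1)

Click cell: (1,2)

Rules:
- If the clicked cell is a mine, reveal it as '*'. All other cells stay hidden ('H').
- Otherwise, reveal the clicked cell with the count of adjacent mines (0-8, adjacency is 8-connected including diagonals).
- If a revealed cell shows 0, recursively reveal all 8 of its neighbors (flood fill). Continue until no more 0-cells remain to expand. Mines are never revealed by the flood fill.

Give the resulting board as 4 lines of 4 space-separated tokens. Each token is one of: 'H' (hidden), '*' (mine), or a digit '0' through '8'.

H H H H
H H 1 H
H H H H
H H H H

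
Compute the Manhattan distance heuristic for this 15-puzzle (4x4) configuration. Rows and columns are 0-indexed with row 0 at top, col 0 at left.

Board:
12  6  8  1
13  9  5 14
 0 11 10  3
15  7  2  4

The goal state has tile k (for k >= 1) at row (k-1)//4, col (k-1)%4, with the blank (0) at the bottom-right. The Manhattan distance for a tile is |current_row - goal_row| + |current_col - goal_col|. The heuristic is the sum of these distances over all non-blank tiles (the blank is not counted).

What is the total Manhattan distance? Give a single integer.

Answer: 38

Derivation:
Tile 12: (0,0)->(2,3) = 5
Tile 6: (0,1)->(1,1) = 1
Tile 8: (0,2)->(1,3) = 2
Tile 1: (0,3)->(0,0) = 3
Tile 13: (1,0)->(3,0) = 2
Tile 9: (1,1)->(2,0) = 2
Tile 5: (1,2)->(1,0) = 2
Tile 14: (1,3)->(3,1) = 4
Tile 11: (2,1)->(2,2) = 1
Tile 10: (2,2)->(2,1) = 1
Tile 3: (2,3)->(0,2) = 3
Tile 15: (3,0)->(3,2) = 2
Tile 7: (3,1)->(1,2) = 3
Tile 2: (3,2)->(0,1) = 4
Tile 4: (3,3)->(0,3) = 3
Sum: 5 + 1 + 2 + 3 + 2 + 2 + 2 + 4 + 1 + 1 + 3 + 2 + 3 + 4 + 3 = 38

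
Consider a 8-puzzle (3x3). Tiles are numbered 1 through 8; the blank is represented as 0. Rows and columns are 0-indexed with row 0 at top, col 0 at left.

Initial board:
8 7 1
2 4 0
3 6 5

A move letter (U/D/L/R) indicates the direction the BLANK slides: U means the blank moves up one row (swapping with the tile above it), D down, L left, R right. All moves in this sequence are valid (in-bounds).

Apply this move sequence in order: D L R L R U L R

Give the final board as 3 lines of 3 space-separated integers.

Answer: 8 7 1
2 4 0
3 6 5

Derivation:
After move 1 (D):
8 7 1
2 4 5
3 6 0

After move 2 (L):
8 7 1
2 4 5
3 0 6

After move 3 (R):
8 7 1
2 4 5
3 6 0

After move 4 (L):
8 7 1
2 4 5
3 0 6

After move 5 (R):
8 7 1
2 4 5
3 6 0

After move 6 (U):
8 7 1
2 4 0
3 6 5

After move 7 (L):
8 7 1
2 0 4
3 6 5

After move 8 (R):
8 7 1
2 4 0
3 6 5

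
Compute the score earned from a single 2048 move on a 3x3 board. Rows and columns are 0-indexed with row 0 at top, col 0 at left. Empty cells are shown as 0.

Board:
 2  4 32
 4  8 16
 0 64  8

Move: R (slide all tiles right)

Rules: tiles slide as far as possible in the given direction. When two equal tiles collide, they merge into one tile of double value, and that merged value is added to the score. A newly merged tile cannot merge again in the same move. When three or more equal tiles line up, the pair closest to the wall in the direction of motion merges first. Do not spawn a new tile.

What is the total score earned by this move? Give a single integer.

Answer: 0

Derivation:
Slide right:
row 0: [2, 4, 32] -> [2, 4, 32]  score +0 (running 0)
row 1: [4, 8, 16] -> [4, 8, 16]  score +0 (running 0)
row 2: [0, 64, 8] -> [0, 64, 8]  score +0 (running 0)
Board after move:
 2  4 32
 4  8 16
 0 64  8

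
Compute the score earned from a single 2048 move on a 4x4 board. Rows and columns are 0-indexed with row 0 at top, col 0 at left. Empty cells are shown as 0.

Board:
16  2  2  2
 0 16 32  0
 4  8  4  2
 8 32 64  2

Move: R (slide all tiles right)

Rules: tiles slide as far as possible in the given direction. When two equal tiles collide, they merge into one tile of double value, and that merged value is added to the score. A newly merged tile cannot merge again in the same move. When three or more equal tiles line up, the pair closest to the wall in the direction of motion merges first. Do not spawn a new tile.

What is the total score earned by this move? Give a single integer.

Answer: 4

Derivation:
Slide right:
row 0: [16, 2, 2, 2] -> [0, 16, 2, 4]  score +4 (running 4)
row 1: [0, 16, 32, 0] -> [0, 0, 16, 32]  score +0 (running 4)
row 2: [4, 8, 4, 2] -> [4, 8, 4, 2]  score +0 (running 4)
row 3: [8, 32, 64, 2] -> [8, 32, 64, 2]  score +0 (running 4)
Board after move:
 0 16  2  4
 0  0 16 32
 4  8  4  2
 8 32 64  2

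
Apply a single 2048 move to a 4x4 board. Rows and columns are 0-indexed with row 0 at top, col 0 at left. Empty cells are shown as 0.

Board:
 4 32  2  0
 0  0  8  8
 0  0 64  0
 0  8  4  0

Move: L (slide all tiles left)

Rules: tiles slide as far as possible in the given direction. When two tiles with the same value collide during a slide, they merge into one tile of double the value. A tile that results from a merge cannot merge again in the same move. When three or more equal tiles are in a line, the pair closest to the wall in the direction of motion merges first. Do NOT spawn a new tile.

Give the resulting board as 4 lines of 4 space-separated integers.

Slide left:
row 0: [4, 32, 2, 0] -> [4, 32, 2, 0]
row 1: [0, 0, 8, 8] -> [16, 0, 0, 0]
row 2: [0, 0, 64, 0] -> [64, 0, 0, 0]
row 3: [0, 8, 4, 0] -> [8, 4, 0, 0]

Answer:  4 32  2  0
16  0  0  0
64  0  0  0
 8  4  0  0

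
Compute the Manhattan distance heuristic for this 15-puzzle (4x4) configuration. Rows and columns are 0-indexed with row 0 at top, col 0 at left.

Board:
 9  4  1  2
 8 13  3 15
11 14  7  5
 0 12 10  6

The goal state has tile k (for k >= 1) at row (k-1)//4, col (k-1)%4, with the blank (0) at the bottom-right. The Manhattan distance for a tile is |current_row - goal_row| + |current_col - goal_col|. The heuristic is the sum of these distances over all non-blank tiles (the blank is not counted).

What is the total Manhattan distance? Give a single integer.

Answer: 35

Derivation:
Tile 9: at (0,0), goal (2,0), distance |0-2|+|0-0| = 2
Tile 4: at (0,1), goal (0,3), distance |0-0|+|1-3| = 2
Tile 1: at (0,2), goal (0,0), distance |0-0|+|2-0| = 2
Tile 2: at (0,3), goal (0,1), distance |0-0|+|3-1| = 2
Tile 8: at (1,0), goal (1,3), distance |1-1|+|0-3| = 3
Tile 13: at (1,1), goal (3,0), distance |1-3|+|1-0| = 3
Tile 3: at (1,2), goal (0,2), distance |1-0|+|2-2| = 1
Tile 15: at (1,3), goal (3,2), distance |1-3|+|3-2| = 3
Tile 11: at (2,0), goal (2,2), distance |2-2|+|0-2| = 2
Tile 14: at (2,1), goal (3,1), distance |2-3|+|1-1| = 1
Tile 7: at (2,2), goal (1,2), distance |2-1|+|2-2| = 1
Tile 5: at (2,3), goal (1,0), distance |2-1|+|3-0| = 4
Tile 12: at (3,1), goal (2,3), distance |3-2|+|1-3| = 3
Tile 10: at (3,2), goal (2,1), distance |3-2|+|2-1| = 2
Tile 6: at (3,3), goal (1,1), distance |3-1|+|3-1| = 4
Sum: 2 + 2 + 2 + 2 + 3 + 3 + 1 + 3 + 2 + 1 + 1 + 4 + 3 + 2 + 4 = 35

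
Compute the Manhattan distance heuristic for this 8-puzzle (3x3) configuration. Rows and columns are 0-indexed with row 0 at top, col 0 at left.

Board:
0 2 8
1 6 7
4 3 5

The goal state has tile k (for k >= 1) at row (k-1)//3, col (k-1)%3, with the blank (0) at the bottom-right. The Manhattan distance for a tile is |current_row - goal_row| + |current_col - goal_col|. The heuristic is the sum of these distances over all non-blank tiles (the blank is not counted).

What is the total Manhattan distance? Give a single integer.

Answer: 14

Derivation:
Tile 2: at (0,1), goal (0,1), distance |0-0|+|1-1| = 0
Tile 8: at (0,2), goal (2,1), distance |0-2|+|2-1| = 3
Tile 1: at (1,0), goal (0,0), distance |1-0|+|0-0| = 1
Tile 6: at (1,1), goal (1,2), distance |1-1|+|1-2| = 1
Tile 7: at (1,2), goal (2,0), distance |1-2|+|2-0| = 3
Tile 4: at (2,0), goal (1,0), distance |2-1|+|0-0| = 1
Tile 3: at (2,1), goal (0,2), distance |2-0|+|1-2| = 3
Tile 5: at (2,2), goal (1,1), distance |2-1|+|2-1| = 2
Sum: 0 + 3 + 1 + 1 + 3 + 1 + 3 + 2 = 14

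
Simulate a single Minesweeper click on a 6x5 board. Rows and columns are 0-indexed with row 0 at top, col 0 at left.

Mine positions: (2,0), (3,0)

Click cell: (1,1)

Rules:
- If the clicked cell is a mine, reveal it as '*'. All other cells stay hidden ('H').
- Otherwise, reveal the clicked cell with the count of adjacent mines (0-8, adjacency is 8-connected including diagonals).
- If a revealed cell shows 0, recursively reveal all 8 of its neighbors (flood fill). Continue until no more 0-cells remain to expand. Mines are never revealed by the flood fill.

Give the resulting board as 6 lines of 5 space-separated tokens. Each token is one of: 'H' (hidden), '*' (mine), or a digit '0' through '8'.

H H H H H
H 1 H H H
H H H H H
H H H H H
H H H H H
H H H H H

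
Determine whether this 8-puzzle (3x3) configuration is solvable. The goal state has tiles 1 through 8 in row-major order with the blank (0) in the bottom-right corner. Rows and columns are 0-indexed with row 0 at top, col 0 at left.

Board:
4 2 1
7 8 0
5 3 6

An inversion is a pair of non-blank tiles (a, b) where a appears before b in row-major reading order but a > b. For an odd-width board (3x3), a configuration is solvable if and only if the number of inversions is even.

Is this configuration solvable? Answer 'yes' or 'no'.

Answer: no

Derivation:
Inversions (pairs i<j in row-major order where tile[i] > tile[j] > 0): 11
11 is odd, so the puzzle is not solvable.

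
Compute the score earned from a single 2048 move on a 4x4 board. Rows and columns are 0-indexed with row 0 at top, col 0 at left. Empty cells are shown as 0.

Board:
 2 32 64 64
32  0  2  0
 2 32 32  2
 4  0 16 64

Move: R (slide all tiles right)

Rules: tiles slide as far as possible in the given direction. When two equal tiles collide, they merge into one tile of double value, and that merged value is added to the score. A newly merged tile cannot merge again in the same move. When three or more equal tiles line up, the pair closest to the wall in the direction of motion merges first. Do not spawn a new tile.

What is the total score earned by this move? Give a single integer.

Slide right:
row 0: [2, 32, 64, 64] -> [0, 2, 32, 128]  score +128 (running 128)
row 1: [32, 0, 2, 0] -> [0, 0, 32, 2]  score +0 (running 128)
row 2: [2, 32, 32, 2] -> [0, 2, 64, 2]  score +64 (running 192)
row 3: [4, 0, 16, 64] -> [0, 4, 16, 64]  score +0 (running 192)
Board after move:
  0   2  32 128
  0   0  32   2
  0   2  64   2
  0   4  16  64

Answer: 192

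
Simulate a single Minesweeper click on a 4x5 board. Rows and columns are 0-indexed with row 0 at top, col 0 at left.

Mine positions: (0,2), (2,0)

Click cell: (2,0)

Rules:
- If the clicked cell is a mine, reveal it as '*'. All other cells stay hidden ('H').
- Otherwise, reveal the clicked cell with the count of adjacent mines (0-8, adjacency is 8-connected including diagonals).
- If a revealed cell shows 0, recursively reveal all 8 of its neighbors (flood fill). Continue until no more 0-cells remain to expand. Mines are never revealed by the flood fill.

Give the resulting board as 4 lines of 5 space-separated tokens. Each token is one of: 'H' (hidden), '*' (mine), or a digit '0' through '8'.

H H H H H
H H H H H
* H H H H
H H H H H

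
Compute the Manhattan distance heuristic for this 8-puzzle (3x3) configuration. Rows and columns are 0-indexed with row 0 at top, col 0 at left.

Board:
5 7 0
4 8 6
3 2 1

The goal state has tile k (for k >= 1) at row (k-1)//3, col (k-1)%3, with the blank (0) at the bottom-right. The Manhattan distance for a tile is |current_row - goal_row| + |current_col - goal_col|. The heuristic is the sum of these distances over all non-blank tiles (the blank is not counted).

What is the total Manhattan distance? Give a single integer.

Tile 5: (0,0)->(1,1) = 2
Tile 7: (0,1)->(2,0) = 3
Tile 4: (1,0)->(1,0) = 0
Tile 8: (1,1)->(2,1) = 1
Tile 6: (1,2)->(1,2) = 0
Tile 3: (2,0)->(0,2) = 4
Tile 2: (2,1)->(0,1) = 2
Tile 1: (2,2)->(0,0) = 4
Sum: 2 + 3 + 0 + 1 + 0 + 4 + 2 + 4 = 16

Answer: 16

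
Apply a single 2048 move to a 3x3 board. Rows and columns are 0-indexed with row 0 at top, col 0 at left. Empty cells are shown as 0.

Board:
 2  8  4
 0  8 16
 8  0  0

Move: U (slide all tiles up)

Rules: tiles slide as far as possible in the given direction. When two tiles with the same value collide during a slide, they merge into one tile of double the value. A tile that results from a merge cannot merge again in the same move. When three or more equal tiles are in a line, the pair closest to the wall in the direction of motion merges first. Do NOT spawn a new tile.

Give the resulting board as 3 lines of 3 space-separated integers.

Slide up:
col 0: [2, 0, 8] -> [2, 8, 0]
col 1: [8, 8, 0] -> [16, 0, 0]
col 2: [4, 16, 0] -> [4, 16, 0]

Answer:  2 16  4
 8  0 16
 0  0  0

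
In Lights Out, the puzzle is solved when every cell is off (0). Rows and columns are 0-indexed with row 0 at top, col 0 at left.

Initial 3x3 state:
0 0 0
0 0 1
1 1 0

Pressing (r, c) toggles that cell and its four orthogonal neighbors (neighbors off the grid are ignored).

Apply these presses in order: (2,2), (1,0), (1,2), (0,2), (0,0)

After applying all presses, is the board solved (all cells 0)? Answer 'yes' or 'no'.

After press 1 at (2,2):
0 0 0
0 0 0
1 0 1

After press 2 at (1,0):
1 0 0
1 1 0
0 0 1

After press 3 at (1,2):
1 0 1
1 0 1
0 0 0

After press 4 at (0,2):
1 1 0
1 0 0
0 0 0

After press 5 at (0,0):
0 0 0
0 0 0
0 0 0

Lights still on: 0

Answer: yes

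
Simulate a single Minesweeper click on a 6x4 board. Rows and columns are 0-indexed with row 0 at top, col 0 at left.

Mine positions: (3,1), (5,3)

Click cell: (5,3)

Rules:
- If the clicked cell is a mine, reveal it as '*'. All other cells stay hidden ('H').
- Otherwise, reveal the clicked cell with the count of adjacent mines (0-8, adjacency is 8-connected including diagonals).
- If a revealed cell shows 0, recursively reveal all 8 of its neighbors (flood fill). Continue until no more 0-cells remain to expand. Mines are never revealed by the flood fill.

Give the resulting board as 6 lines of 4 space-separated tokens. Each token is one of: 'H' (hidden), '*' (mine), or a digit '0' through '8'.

H H H H
H H H H
H H H H
H H H H
H H H H
H H H *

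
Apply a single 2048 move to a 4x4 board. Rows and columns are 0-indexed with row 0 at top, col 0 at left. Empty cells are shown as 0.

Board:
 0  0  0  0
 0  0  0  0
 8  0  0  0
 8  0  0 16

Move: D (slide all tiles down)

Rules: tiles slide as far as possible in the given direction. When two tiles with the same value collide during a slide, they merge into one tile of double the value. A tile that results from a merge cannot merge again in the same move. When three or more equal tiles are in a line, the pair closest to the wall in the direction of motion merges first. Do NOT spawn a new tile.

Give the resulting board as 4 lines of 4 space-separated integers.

Answer:  0  0  0  0
 0  0  0  0
 0  0  0  0
16  0  0 16

Derivation:
Slide down:
col 0: [0, 0, 8, 8] -> [0, 0, 0, 16]
col 1: [0, 0, 0, 0] -> [0, 0, 0, 0]
col 2: [0, 0, 0, 0] -> [0, 0, 0, 0]
col 3: [0, 0, 0, 16] -> [0, 0, 0, 16]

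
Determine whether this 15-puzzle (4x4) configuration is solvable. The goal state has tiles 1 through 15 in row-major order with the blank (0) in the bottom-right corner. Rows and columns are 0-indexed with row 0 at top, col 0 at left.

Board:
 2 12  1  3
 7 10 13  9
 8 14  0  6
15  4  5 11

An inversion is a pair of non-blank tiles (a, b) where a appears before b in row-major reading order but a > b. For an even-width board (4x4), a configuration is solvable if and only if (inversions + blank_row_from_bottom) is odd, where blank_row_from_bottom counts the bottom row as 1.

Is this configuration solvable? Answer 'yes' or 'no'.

Answer: yes

Derivation:
Inversions: 41
Blank is in row 2 (0-indexed from top), which is row 2 counting from the bottom (bottom = 1).
41 + 2 = 43, which is odd, so the puzzle is solvable.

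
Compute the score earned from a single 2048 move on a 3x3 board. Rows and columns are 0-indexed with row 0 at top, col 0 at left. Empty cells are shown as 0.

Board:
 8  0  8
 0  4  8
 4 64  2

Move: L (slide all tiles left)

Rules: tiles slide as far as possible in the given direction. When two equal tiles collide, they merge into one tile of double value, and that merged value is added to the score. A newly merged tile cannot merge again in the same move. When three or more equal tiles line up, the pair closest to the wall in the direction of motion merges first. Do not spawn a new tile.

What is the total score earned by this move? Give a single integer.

Answer: 16

Derivation:
Slide left:
row 0: [8, 0, 8] -> [16, 0, 0]  score +16 (running 16)
row 1: [0, 4, 8] -> [4, 8, 0]  score +0 (running 16)
row 2: [4, 64, 2] -> [4, 64, 2]  score +0 (running 16)
Board after move:
16  0  0
 4  8  0
 4 64  2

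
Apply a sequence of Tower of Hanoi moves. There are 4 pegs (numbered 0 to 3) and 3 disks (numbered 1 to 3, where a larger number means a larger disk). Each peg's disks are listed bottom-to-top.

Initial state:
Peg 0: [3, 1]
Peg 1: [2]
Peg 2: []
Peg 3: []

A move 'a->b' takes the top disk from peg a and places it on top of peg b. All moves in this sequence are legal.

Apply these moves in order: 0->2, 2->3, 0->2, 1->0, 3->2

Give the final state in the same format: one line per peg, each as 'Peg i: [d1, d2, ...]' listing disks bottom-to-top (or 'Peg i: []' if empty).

After move 1 (0->2):
Peg 0: [3]
Peg 1: [2]
Peg 2: [1]
Peg 3: []

After move 2 (2->3):
Peg 0: [3]
Peg 1: [2]
Peg 2: []
Peg 3: [1]

After move 3 (0->2):
Peg 0: []
Peg 1: [2]
Peg 2: [3]
Peg 3: [1]

After move 4 (1->0):
Peg 0: [2]
Peg 1: []
Peg 2: [3]
Peg 3: [1]

After move 5 (3->2):
Peg 0: [2]
Peg 1: []
Peg 2: [3, 1]
Peg 3: []

Answer: Peg 0: [2]
Peg 1: []
Peg 2: [3, 1]
Peg 3: []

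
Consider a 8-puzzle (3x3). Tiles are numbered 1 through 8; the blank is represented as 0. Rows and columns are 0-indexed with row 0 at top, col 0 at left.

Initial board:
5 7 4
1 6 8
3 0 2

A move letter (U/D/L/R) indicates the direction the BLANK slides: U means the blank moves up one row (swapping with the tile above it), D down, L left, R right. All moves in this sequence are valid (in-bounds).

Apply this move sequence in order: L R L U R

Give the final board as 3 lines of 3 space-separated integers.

After move 1 (L):
5 7 4
1 6 8
0 3 2

After move 2 (R):
5 7 4
1 6 8
3 0 2

After move 3 (L):
5 7 4
1 6 8
0 3 2

After move 4 (U):
5 7 4
0 6 8
1 3 2

After move 5 (R):
5 7 4
6 0 8
1 3 2

Answer: 5 7 4
6 0 8
1 3 2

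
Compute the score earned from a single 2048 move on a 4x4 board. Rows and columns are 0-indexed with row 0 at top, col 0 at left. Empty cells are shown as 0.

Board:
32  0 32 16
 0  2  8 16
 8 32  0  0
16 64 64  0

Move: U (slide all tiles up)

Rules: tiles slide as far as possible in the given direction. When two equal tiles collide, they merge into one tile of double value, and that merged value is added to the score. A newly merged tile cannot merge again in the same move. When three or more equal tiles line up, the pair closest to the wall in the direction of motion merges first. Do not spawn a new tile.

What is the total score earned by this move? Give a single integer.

Slide up:
col 0: [32, 0, 8, 16] -> [32, 8, 16, 0]  score +0 (running 0)
col 1: [0, 2, 32, 64] -> [2, 32, 64, 0]  score +0 (running 0)
col 2: [32, 8, 0, 64] -> [32, 8, 64, 0]  score +0 (running 0)
col 3: [16, 16, 0, 0] -> [32, 0, 0, 0]  score +32 (running 32)
Board after move:
32  2 32 32
 8 32  8  0
16 64 64  0
 0  0  0  0

Answer: 32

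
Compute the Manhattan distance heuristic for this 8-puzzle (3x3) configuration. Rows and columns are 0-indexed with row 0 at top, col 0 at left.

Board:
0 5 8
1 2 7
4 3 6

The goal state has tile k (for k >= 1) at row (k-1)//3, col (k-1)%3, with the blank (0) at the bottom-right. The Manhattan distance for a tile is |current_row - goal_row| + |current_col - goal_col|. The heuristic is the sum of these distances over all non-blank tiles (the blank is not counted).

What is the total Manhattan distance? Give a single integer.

Tile 5: (0,1)->(1,1) = 1
Tile 8: (0,2)->(2,1) = 3
Tile 1: (1,0)->(0,0) = 1
Tile 2: (1,1)->(0,1) = 1
Tile 7: (1,2)->(2,0) = 3
Tile 4: (2,0)->(1,0) = 1
Tile 3: (2,1)->(0,2) = 3
Tile 6: (2,2)->(1,2) = 1
Sum: 1 + 3 + 1 + 1 + 3 + 1 + 3 + 1 = 14

Answer: 14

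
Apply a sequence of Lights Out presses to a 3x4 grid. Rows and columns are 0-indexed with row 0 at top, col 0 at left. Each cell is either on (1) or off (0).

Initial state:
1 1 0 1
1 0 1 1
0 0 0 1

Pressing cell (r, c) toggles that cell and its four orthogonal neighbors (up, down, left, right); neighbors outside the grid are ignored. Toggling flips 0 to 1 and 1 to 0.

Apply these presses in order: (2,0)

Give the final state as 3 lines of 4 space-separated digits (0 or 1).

After press 1 at (2,0):
1 1 0 1
0 0 1 1
1 1 0 1

Answer: 1 1 0 1
0 0 1 1
1 1 0 1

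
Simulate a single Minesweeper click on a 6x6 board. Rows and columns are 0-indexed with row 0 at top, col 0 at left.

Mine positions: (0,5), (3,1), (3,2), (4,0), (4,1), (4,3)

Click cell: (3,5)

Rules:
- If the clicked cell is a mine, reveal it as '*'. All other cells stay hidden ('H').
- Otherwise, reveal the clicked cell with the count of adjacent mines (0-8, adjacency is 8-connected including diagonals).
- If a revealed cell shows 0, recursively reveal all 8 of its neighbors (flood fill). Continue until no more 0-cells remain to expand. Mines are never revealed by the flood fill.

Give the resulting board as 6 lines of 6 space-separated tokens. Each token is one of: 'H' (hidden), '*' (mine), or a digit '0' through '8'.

0 0 0 0 1 H
0 0 0 0 1 1
1 2 2 1 0 0
H H H 2 1 0
H H H H 1 0
H H H H 1 0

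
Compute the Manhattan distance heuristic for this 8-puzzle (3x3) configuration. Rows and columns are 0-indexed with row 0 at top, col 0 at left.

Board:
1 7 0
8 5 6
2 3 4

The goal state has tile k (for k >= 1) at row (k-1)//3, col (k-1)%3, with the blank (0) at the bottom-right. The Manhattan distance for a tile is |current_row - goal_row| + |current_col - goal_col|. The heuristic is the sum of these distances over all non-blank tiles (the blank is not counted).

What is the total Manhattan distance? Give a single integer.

Tile 1: at (0,0), goal (0,0), distance |0-0|+|0-0| = 0
Tile 7: at (0,1), goal (2,0), distance |0-2|+|1-0| = 3
Tile 8: at (1,0), goal (2,1), distance |1-2|+|0-1| = 2
Tile 5: at (1,1), goal (1,1), distance |1-1|+|1-1| = 0
Tile 6: at (1,2), goal (1,2), distance |1-1|+|2-2| = 0
Tile 2: at (2,0), goal (0,1), distance |2-0|+|0-1| = 3
Tile 3: at (2,1), goal (0,2), distance |2-0|+|1-2| = 3
Tile 4: at (2,2), goal (1,0), distance |2-1|+|2-0| = 3
Sum: 0 + 3 + 2 + 0 + 0 + 3 + 3 + 3 = 14

Answer: 14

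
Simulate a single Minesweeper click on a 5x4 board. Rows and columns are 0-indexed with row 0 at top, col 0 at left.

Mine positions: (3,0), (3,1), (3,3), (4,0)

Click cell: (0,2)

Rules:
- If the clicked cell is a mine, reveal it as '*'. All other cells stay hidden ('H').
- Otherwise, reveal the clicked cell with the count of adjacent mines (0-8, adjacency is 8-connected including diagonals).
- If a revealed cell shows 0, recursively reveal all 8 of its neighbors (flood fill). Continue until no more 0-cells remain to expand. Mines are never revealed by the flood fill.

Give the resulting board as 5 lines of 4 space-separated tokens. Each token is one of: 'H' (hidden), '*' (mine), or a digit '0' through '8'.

0 0 0 0
0 0 0 0
2 2 2 1
H H H H
H H H H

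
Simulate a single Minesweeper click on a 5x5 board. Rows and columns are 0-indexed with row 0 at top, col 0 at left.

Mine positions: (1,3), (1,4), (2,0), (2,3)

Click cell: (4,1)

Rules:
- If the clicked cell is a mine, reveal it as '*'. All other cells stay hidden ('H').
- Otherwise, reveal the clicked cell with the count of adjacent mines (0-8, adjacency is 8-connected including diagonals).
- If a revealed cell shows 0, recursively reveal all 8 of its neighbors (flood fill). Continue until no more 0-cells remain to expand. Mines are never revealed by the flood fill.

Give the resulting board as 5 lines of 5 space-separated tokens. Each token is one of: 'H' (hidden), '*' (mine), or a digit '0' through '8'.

H H H H H
H H H H H
H H H H H
1 1 1 1 1
0 0 0 0 0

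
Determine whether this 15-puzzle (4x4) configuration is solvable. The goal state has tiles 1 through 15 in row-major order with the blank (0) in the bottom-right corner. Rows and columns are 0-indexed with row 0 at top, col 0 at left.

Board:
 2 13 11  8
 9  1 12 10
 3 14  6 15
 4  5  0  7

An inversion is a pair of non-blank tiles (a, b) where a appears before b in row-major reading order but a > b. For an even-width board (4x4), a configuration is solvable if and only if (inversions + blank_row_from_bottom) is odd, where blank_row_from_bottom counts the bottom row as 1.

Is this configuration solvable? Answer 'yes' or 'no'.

Inversions: 53
Blank is in row 3 (0-indexed from top), which is row 1 counting from the bottom (bottom = 1).
53 + 1 = 54, which is even, so the puzzle is not solvable.

Answer: no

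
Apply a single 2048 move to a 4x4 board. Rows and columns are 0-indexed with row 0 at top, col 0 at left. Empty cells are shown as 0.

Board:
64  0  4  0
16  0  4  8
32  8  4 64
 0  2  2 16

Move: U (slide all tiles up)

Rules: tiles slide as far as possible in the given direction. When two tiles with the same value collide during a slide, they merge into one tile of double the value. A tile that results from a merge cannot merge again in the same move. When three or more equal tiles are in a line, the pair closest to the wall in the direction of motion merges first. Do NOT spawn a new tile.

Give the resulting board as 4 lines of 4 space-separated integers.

Answer: 64  8  8  8
16  2  4 64
32  0  2 16
 0  0  0  0

Derivation:
Slide up:
col 0: [64, 16, 32, 0] -> [64, 16, 32, 0]
col 1: [0, 0, 8, 2] -> [8, 2, 0, 0]
col 2: [4, 4, 4, 2] -> [8, 4, 2, 0]
col 3: [0, 8, 64, 16] -> [8, 64, 16, 0]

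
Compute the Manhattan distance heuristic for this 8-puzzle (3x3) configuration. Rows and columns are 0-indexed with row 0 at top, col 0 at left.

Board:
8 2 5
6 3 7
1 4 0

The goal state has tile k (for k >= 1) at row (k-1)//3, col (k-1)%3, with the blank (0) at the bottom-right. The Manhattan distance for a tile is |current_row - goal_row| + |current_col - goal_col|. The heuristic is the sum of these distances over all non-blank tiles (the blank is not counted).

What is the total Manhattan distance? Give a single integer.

Tile 8: (0,0)->(2,1) = 3
Tile 2: (0,1)->(0,1) = 0
Tile 5: (0,2)->(1,1) = 2
Tile 6: (1,0)->(1,2) = 2
Tile 3: (1,1)->(0,2) = 2
Tile 7: (1,2)->(2,0) = 3
Tile 1: (2,0)->(0,0) = 2
Tile 4: (2,1)->(1,0) = 2
Sum: 3 + 0 + 2 + 2 + 2 + 3 + 2 + 2 = 16

Answer: 16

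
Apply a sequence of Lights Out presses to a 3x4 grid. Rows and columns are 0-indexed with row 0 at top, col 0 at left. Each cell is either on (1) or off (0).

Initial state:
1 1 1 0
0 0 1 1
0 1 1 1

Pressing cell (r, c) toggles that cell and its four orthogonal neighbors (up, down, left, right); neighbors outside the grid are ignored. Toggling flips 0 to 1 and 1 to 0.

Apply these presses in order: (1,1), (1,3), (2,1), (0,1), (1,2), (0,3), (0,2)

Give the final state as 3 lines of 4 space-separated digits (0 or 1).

Answer: 0 0 1 1
1 0 1 0
1 1 1 0

Derivation:
After press 1 at (1,1):
1 0 1 0
1 1 0 1
0 0 1 1

After press 2 at (1,3):
1 0 1 1
1 1 1 0
0 0 1 0

After press 3 at (2,1):
1 0 1 1
1 0 1 0
1 1 0 0

After press 4 at (0,1):
0 1 0 1
1 1 1 0
1 1 0 0

After press 5 at (1,2):
0 1 1 1
1 0 0 1
1 1 1 0

After press 6 at (0,3):
0 1 0 0
1 0 0 0
1 1 1 0

After press 7 at (0,2):
0 0 1 1
1 0 1 0
1 1 1 0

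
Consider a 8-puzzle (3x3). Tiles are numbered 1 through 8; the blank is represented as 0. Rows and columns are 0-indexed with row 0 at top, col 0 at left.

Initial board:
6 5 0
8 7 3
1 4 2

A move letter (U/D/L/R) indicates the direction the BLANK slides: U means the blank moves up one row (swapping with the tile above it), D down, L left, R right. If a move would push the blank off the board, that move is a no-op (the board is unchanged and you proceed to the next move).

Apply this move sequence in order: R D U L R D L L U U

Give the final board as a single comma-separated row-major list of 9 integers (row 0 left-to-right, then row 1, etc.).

Answer: 0, 5, 3, 6, 8, 7, 1, 4, 2

Derivation:
After move 1 (R):
6 5 0
8 7 3
1 4 2

After move 2 (D):
6 5 3
8 7 0
1 4 2

After move 3 (U):
6 5 0
8 7 3
1 4 2

After move 4 (L):
6 0 5
8 7 3
1 4 2

After move 5 (R):
6 5 0
8 7 3
1 4 2

After move 6 (D):
6 5 3
8 7 0
1 4 2

After move 7 (L):
6 5 3
8 0 7
1 4 2

After move 8 (L):
6 5 3
0 8 7
1 4 2

After move 9 (U):
0 5 3
6 8 7
1 4 2

After move 10 (U):
0 5 3
6 8 7
1 4 2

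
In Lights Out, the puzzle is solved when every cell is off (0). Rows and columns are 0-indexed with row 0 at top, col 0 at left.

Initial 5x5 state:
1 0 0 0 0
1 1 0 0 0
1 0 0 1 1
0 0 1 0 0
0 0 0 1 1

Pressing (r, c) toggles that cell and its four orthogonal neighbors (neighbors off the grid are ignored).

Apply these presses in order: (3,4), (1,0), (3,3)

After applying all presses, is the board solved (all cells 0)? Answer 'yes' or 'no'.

Answer: yes

Derivation:
After press 1 at (3,4):
1 0 0 0 0
1 1 0 0 0
1 0 0 1 0
0 0 1 1 1
0 0 0 1 0

After press 2 at (1,0):
0 0 0 0 0
0 0 0 0 0
0 0 0 1 0
0 0 1 1 1
0 0 0 1 0

After press 3 at (3,3):
0 0 0 0 0
0 0 0 0 0
0 0 0 0 0
0 0 0 0 0
0 0 0 0 0

Lights still on: 0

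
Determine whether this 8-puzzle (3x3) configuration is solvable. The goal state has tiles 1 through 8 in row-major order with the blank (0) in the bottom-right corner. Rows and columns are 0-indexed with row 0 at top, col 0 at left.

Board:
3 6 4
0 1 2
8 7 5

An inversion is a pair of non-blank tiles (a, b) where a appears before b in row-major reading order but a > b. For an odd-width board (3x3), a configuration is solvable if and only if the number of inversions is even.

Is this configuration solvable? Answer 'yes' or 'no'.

Inversions (pairs i<j in row-major order where tile[i] > tile[j] > 0): 11
11 is odd, so the puzzle is not solvable.

Answer: no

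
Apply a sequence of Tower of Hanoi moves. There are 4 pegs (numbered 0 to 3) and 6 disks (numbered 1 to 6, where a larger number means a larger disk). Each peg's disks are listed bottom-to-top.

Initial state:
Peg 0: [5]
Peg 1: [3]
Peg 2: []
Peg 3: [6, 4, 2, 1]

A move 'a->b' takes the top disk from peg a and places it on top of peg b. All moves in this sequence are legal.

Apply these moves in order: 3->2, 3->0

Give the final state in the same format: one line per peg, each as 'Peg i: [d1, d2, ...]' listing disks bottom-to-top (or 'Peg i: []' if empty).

Answer: Peg 0: [5, 2]
Peg 1: [3]
Peg 2: [1]
Peg 3: [6, 4]

Derivation:
After move 1 (3->2):
Peg 0: [5]
Peg 1: [3]
Peg 2: [1]
Peg 3: [6, 4, 2]

After move 2 (3->0):
Peg 0: [5, 2]
Peg 1: [3]
Peg 2: [1]
Peg 3: [6, 4]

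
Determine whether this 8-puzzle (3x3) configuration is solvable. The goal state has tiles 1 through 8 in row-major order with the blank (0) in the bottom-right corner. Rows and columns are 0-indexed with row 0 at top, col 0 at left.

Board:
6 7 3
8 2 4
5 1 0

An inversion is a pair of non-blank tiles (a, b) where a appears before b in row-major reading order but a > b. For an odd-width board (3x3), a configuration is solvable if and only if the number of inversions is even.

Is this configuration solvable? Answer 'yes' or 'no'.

Answer: no

Derivation:
Inversions (pairs i<j in row-major order where tile[i] > tile[j] > 0): 19
19 is odd, so the puzzle is not solvable.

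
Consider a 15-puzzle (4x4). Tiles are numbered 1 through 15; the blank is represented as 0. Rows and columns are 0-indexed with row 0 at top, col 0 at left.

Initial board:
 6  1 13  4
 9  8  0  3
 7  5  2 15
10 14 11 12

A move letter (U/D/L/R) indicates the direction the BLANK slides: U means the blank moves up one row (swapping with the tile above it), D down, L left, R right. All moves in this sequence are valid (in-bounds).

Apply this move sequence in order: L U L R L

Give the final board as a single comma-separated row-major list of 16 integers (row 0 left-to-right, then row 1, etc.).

After move 1 (L):
 6  1 13  4
 9  0  8  3
 7  5  2 15
10 14 11 12

After move 2 (U):
 6  0 13  4
 9  1  8  3
 7  5  2 15
10 14 11 12

After move 3 (L):
 0  6 13  4
 9  1  8  3
 7  5  2 15
10 14 11 12

After move 4 (R):
 6  0 13  4
 9  1  8  3
 7  5  2 15
10 14 11 12

After move 5 (L):
 0  6 13  4
 9  1  8  3
 7  5  2 15
10 14 11 12

Answer: 0, 6, 13, 4, 9, 1, 8, 3, 7, 5, 2, 15, 10, 14, 11, 12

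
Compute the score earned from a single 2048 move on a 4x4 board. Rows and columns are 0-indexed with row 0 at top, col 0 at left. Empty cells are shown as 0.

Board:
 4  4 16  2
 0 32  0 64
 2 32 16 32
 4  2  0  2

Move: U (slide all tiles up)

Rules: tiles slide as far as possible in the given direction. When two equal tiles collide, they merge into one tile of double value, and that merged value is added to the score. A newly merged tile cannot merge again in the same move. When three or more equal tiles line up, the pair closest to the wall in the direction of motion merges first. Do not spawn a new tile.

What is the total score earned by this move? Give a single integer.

Slide up:
col 0: [4, 0, 2, 4] -> [4, 2, 4, 0]  score +0 (running 0)
col 1: [4, 32, 32, 2] -> [4, 64, 2, 0]  score +64 (running 64)
col 2: [16, 0, 16, 0] -> [32, 0, 0, 0]  score +32 (running 96)
col 3: [2, 64, 32, 2] -> [2, 64, 32, 2]  score +0 (running 96)
Board after move:
 4  4 32  2
 2 64  0 64
 4  2  0 32
 0  0  0  2

Answer: 96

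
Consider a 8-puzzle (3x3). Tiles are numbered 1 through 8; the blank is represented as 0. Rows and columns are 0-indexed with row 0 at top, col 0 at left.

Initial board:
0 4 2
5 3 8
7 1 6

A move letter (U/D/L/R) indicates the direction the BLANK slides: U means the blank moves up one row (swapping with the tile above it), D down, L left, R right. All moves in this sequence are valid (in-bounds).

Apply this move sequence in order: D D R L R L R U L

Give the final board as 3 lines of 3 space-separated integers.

After move 1 (D):
5 4 2
0 3 8
7 1 6

After move 2 (D):
5 4 2
7 3 8
0 1 6

After move 3 (R):
5 4 2
7 3 8
1 0 6

After move 4 (L):
5 4 2
7 3 8
0 1 6

After move 5 (R):
5 4 2
7 3 8
1 0 6

After move 6 (L):
5 4 2
7 3 8
0 1 6

After move 7 (R):
5 4 2
7 3 8
1 0 6

After move 8 (U):
5 4 2
7 0 8
1 3 6

After move 9 (L):
5 4 2
0 7 8
1 3 6

Answer: 5 4 2
0 7 8
1 3 6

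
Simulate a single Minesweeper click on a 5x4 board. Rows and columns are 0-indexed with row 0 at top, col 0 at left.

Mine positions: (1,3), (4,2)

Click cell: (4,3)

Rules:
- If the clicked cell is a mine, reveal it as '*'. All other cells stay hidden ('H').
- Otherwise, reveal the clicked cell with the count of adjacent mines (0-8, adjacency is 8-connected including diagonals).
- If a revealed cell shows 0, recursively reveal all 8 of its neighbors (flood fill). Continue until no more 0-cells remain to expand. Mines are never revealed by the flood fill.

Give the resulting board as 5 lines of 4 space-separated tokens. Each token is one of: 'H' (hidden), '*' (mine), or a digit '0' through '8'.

H H H H
H H H H
H H H H
H H H H
H H H 1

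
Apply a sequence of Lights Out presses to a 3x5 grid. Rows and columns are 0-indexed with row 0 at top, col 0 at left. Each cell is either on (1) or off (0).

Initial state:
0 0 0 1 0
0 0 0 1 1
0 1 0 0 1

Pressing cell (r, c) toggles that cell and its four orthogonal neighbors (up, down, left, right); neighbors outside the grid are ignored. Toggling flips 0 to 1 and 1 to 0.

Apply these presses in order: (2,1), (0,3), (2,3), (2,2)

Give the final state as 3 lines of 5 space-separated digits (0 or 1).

Answer: 0 0 1 0 1
0 1 1 1 1
1 1 1 0 0

Derivation:
After press 1 at (2,1):
0 0 0 1 0
0 1 0 1 1
1 0 1 0 1

After press 2 at (0,3):
0 0 1 0 1
0 1 0 0 1
1 0 1 0 1

After press 3 at (2,3):
0 0 1 0 1
0 1 0 1 1
1 0 0 1 0

After press 4 at (2,2):
0 0 1 0 1
0 1 1 1 1
1 1 1 0 0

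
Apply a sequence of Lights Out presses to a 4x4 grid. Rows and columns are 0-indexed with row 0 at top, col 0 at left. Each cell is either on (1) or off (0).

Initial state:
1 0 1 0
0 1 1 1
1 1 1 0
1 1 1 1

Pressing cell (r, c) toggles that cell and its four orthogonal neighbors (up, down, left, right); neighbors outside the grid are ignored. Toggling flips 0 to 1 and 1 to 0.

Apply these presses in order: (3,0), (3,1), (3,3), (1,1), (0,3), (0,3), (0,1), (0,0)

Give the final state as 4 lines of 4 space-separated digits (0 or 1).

Answer: 1 1 0 0
0 1 0 1
0 1 1 1
1 1 1 0

Derivation:
After press 1 at (3,0):
1 0 1 0
0 1 1 1
0 1 1 0
0 0 1 1

After press 2 at (3,1):
1 0 1 0
0 1 1 1
0 0 1 0
1 1 0 1

After press 3 at (3,3):
1 0 1 0
0 1 1 1
0 0 1 1
1 1 1 0

After press 4 at (1,1):
1 1 1 0
1 0 0 1
0 1 1 1
1 1 1 0

After press 5 at (0,3):
1 1 0 1
1 0 0 0
0 1 1 1
1 1 1 0

After press 6 at (0,3):
1 1 1 0
1 0 0 1
0 1 1 1
1 1 1 0

After press 7 at (0,1):
0 0 0 0
1 1 0 1
0 1 1 1
1 1 1 0

After press 8 at (0,0):
1 1 0 0
0 1 0 1
0 1 1 1
1 1 1 0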